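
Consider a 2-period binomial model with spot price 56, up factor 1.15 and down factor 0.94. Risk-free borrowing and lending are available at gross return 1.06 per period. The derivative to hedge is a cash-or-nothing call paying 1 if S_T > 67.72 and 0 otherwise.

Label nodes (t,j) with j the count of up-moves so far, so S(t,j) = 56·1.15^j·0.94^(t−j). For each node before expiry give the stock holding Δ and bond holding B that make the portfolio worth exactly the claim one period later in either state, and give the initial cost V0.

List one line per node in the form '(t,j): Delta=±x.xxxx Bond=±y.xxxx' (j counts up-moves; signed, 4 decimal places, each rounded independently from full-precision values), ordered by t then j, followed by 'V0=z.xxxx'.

(0,0): Delta=0.0458 Bond=-2.2765
(1,0): Delta=0.0000 Bond=0.0000
(1,1): Delta=0.0739 Bond=-4.2228
V0=0.2906

The replicating-portfolio and risk-neutral prices coincide; use p* = (1.06−0.94)/(1.15−0.94) = 0.5714 for the latter.
Terminal values V(2,·): V(2,0)=0.0000, V(2,1)=0.0000, V(2,2)=1.0000
  t=1,j=0: stock 52.6400 → up 60.5360 (V=0.0000), down 49.4816 (V=0.0000). Price 0.0000; hedge Δ=0.0000, bond B=0.0000.
  t=1,j=1: stock 64.4000 → up 74.0600 (V=1.0000), down 60.5360 (V=0.0000). Price 0.5391; hedge Δ=0.0739, bond B=-4.2228.
  t=0,j=0: stock 56.0000 → up 64.4000 (V=0.5391), down 52.6400 (V=0.0000). Price 0.2906; hedge Δ=0.0458, bond B=-2.2765.
Check: Δ(0,0)·S0 + B(0,0) = 0.2906 = V0.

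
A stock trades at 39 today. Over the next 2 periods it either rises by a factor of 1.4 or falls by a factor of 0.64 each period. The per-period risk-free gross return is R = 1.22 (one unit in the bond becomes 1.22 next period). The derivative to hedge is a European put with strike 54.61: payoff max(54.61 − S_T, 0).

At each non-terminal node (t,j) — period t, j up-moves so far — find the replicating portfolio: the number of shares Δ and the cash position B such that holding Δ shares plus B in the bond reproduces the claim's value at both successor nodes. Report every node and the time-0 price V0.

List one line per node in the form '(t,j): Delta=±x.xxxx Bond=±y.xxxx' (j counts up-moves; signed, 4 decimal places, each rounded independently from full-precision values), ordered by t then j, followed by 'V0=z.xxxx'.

(0,0): Delta=-0.5393 Bond=27.2647
(1,0): Delta=-1.0000 Bond=44.7623
(1,1): Delta=-0.4739 Bond=29.6941
V0=6.2325

No-arbitrage ⇒ martingale measure with p* = (R−d)/(u−d) = 0.7632.
Payoff layer (t=2): V(2,0)=38.6356, V(2,1)=19.6660, V(2,2)=0.0000
Node (1,0) S=24.9600: V=(p*·19.6660+(1−p*)·38.6356)/1.22=19.8023; Δ=(19.6660−38.6356)/(34.9440−15.9744)=-1.0000; B=V−Δ·S=44.7623
Node (1,1) S=54.6000: V=(p*·0.0000+(1−p*)·19.6660)/1.22=3.8178; Δ=(0.0000−19.6660)/(76.4400−34.9440)=-0.4739; B=V−Δ·S=29.6941
Node (0,0) S=39.0000: V=(p*·3.8178+(1−p*)·19.8023)/1.22=6.2325; Δ=(3.8178−19.8023)/(54.6000−24.9600)=-0.5393; B=V−Δ·S=27.2647
The time-0 hedge costs 6.2325, which is the no-arbitrage price.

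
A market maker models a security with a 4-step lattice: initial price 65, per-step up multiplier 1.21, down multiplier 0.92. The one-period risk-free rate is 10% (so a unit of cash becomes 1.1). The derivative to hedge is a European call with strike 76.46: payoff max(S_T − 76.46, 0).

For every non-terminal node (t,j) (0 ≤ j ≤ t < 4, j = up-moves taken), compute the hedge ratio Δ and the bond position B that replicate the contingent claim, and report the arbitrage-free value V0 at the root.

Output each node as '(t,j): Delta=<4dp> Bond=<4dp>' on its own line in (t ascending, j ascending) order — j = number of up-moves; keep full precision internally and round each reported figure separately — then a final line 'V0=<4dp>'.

The replicating-portfolio and risk-neutral prices coincide; use p* = (1.1−0.92)/(1.21−0.92) = 0.6207 for the latter.
At expiry t=4: V(4,0)=0.0000, V(4,1)=0.0000, V(4,2)=4.0889, V(4,3)=29.4793, V(4,4)=62.8733
  t=3,j=0: stock 50.6147 → up 61.2438 (V=0.0000), down 46.5655 (V=0.0000). Price 0.0000; hedge Δ=0.0000, bond B=0.0000.
  t=3,j=1: stock 66.5694 → up 80.5489 (V=4.0889), down 61.2438 (V=0.0000). Price 2.3072; hedge Δ=0.2118, bond B=-11.7925.
  t=3,j=2: stock 87.5532 → up 105.9393 (V=29.4793), down 80.5489 (V=4.0889). Price 18.0441; hedge Δ=1.0000, bond B=-69.5091.
  t=3,j=3: stock 115.1515 → up 139.3333 (V=62.8733), down 105.9393 (V=29.4793). Price 45.6424; hedge Δ=1.0000, bond B=-69.5091.
  t=2,j=0: stock 55.0160 → up 66.5694 (V=2.3072), down 50.6147 (V=0.0000). Price 1.3019; hedge Δ=0.1446, bond B=-6.6541.
  t=2,j=1: stock 72.3580 → up 87.5532 (V=18.0441), down 66.5694 (V=2.3072). Price 10.9772; hedge Δ=0.7500, bond B=-43.2878.
  t=2,j=2: stock 95.1665 → up 115.1515 (V=45.6424), down 87.5532 (V=18.0441). Price 31.9764; hedge Δ=1.0000, bond B=-63.1901.
  t=1,j=0: stock 59.8000 → up 72.3580 (V=10.9772), down 55.0160 (V=1.3019). Price 6.6430; hedge Δ=0.5579, bond B=-26.7202.
  t=1,j=1: stock 78.6500 → up 95.1665 (V=31.9764), down 72.3580 (V=10.9772). Price 21.8284; hedge Δ=0.9207, bond B=-50.5827.
  t=0,j=0: stock 65.0000 → up 78.6500 (V=21.8284), down 59.8000 (V=6.6430). Price 14.6076; hedge Δ=0.8056, bond B=-37.7558.
The time-0 hedge costs 14.6076, which is the no-arbitrage price.

(0,0): Delta=0.8056 Bond=-37.7558
(1,0): Delta=0.5579 Bond=-26.7202
(1,1): Delta=0.9207 Bond=-50.5827
(2,0): Delta=0.1446 Bond=-6.6541
(2,1): Delta=0.7500 Bond=-43.2878
(2,2): Delta=1.0000 Bond=-63.1901
(3,0): Delta=0.0000 Bond=0.0000
(3,1): Delta=0.2118 Bond=-11.7925
(3,2): Delta=1.0000 Bond=-69.5091
(3,3): Delta=1.0000 Bond=-69.5091
V0=14.6076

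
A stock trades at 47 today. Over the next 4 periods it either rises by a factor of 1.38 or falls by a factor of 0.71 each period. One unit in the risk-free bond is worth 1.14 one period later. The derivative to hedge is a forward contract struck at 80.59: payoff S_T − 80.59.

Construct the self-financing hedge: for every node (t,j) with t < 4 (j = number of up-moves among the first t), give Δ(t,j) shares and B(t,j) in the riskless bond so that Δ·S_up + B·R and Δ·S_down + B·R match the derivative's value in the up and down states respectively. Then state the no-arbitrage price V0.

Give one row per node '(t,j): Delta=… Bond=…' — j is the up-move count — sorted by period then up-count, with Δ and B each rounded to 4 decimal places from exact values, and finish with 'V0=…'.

(0,0): Delta=1.0000 Bond=-47.7157
(1,0): Delta=1.0000 Bond=-54.3960
(1,1): Delta=1.0000 Bond=-54.3960
(2,0): Delta=1.0000 Bond=-62.0114
(2,1): Delta=1.0000 Bond=-62.0114
(2,2): Delta=1.0000 Bond=-62.0114
(3,0): Delta=1.0000 Bond=-70.6930
(3,1): Delta=1.0000 Bond=-70.6930
(3,2): Delta=1.0000 Bond=-70.6930
(3,3): Delta=1.0000 Bond=-70.6930
V0=-0.7157

Since d<R<u, set p* = (R−d)/(u−d) = 0.6418; price each node as the discounted p*-expectation of its children.
Payoff layer (t=4): V(4,0)=-68.6465, V(4,1)=-57.3759, V(4,2)=-35.4696, V(4,3)=7.1088, V(4,4)=89.8667
  t=3,j=0: stock 16.8218 → up 23.2141 (V=-57.3759), down 11.9435 (V=-68.6465). Price -53.8712; hedge Δ=1.0000, bond B=-70.6930.
  t=3,j=1: stock 32.6959 → up 45.1204 (V=-35.4696), down 23.2141 (V=-57.3759). Price -37.9971; hedge Δ=1.0000, bond B=-70.6930.
  t=3,j=2: stock 63.5498 → up 87.6988 (V=7.1088), down 45.1204 (V=-35.4696). Price -7.1432; hedge Δ=1.0000, bond B=-70.6930.
  t=3,j=3: stock 123.5194 → up 170.4567 (V=89.8667), down 87.6988 (V=7.1088). Price 52.8264; hedge Δ=1.0000, bond B=-70.6930.
  t=2,j=0: stock 23.6927 → up 32.6959 (V=-37.9971), down 16.8218 (V=-53.8712). Price -38.3187; hedge Δ=1.0000, bond B=-62.0114.
  t=2,j=1: stock 46.0506 → up 63.5498 (V=-7.1432), down 32.6959 (V=-37.9971). Price -15.9608; hedge Δ=1.0000, bond B=-62.0114.
  t=2,j=2: stock 89.5068 → up 123.5194 (V=52.8264), down 63.5498 (V=-7.1432). Price 27.4954; hedge Δ=1.0000, bond B=-62.0114.
  t=1,j=0: stock 33.3700 → up 46.0506 (V=-15.9608), down 23.6927 (V=-38.3187). Price -21.0260; hedge Δ=1.0000, bond B=-54.3960.
  t=1,j=1: stock 64.8600 → up 89.5068 (V=27.4954), down 46.0506 (V=-15.9608). Price 10.4640; hedge Δ=1.0000, bond B=-54.3960.
  t=0,j=0: stock 47.0000 → up 64.8600 (V=10.4640), down 33.3700 (V=-21.0260). Price -0.7157; hedge Δ=1.0000, bond B=-47.7157.
Self-financing check: at every node Δ·S+B equals the discounted successor values.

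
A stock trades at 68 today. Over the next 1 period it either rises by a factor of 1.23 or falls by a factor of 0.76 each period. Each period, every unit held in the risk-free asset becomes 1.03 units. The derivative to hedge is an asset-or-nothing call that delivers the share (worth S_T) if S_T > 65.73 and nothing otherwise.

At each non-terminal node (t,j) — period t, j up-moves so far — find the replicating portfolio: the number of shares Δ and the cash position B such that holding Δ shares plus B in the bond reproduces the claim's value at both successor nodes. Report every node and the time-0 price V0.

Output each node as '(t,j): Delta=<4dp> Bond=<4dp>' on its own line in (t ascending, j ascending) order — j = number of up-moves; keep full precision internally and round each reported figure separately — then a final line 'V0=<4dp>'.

No-arbitrage ⇒ martingale measure with p* = (R−d)/(u−d) = 0.5745.
At expiry t=1: V(1,0)=0.0000, V(1,1)=83.6400
(0,0): S=68.0000. Δ = (V_up−V_dn)/(S_up−S_dn) = (83.6400−0.0000)/(83.6400−51.6800) = 2.6170. V = [p*·83.6400 + (1−p*)·0.0000]/1.03 = 46.6490. B = V − Δ·S = -131.3084.
Self-financing check: at every node Δ·S+B equals the discounted successor values.

(0,0): Delta=2.6170 Bond=-131.3084
V0=46.6490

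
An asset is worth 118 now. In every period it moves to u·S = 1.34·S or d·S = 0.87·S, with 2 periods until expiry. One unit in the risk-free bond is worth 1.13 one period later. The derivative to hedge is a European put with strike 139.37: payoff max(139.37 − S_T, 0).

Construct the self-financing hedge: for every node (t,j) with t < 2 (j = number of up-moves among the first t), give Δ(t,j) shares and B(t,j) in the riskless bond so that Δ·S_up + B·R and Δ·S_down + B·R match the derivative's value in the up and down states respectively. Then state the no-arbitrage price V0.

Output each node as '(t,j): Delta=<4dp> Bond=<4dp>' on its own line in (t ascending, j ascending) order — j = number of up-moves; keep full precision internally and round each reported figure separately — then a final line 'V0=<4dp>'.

(0,0): Delta=-0.3599 Bond=50.9981
(1,0): Delta=-1.0000 Bond=123.3363
(1,1): Delta=-0.0243 Bond=4.5556
V0=8.5250

Risk-neutral probability p* = (R−d)/(u−d) = (1.13−0.87)/(1.34−0.87) = 0.5532.
Payoff layer (t=2): V(2,0)=50.0558, V(2,1)=1.8056, V(2,2)=0.0000
  t=1,j=0: stock 102.6600 → up 137.5644 (V=1.8056), down 89.3142 (V=50.0558). Price 20.6763; hedge Δ=-1.0000, bond B=123.3363.
  t=1,j=1: stock 158.1200 → up 211.8808 (V=0.0000), down 137.5644 (V=1.8056). Price 0.7139; hedge Δ=-0.0243, bond B=4.5556.
  t=0,j=0: stock 118.0000 → up 158.1200 (V=0.7139), down 102.6600 (V=20.6763). Price 8.5250; hedge Δ=-0.3599, bond B=50.9981.
Each (Δ,B) replicates both successor values, so the strategy is self-financing and V0 is arbitrage-free.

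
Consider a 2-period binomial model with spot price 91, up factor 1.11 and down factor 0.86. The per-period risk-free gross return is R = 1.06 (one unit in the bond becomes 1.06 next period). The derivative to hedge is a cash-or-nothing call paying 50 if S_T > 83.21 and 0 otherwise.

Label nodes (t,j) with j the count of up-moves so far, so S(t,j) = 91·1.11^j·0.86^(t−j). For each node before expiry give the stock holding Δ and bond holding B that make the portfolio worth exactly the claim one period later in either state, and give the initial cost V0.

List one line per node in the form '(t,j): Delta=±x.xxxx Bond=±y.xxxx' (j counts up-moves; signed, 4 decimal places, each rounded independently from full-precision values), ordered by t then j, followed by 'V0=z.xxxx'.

The replicating-portfolio and risk-neutral prices coincide; use p* = (1.06−0.86)/(1.11−0.86) = 0.8000 for the latter.
Terminal values V(2,·): V(2,0)=0.0000, V(2,1)=50.0000, V(2,2)=50.0000
(1,0): S=78.2600. Δ = (V_up−V_dn)/(S_up−S_dn) = (50.0000−0.0000)/(86.8686−67.3036) = 2.5556. V = [p*·50.0000 + (1−p*)·0.0000]/1.06 = 37.7358. B = V − Δ·S = -162.2642.
(1,1): S=101.0100. Δ = (V_up−V_dn)/(S_up−S_dn) = (50.0000−50.0000)/(112.1211−86.8686) = 0.0000. V = [p*·50.0000 + (1−p*)·50.0000]/1.06 = 47.1698. B = V − Δ·S = 47.1698.
(0,0): S=91.0000. Δ = (V_up−V_dn)/(S_up−S_dn) = (47.1698−37.7358)/(101.0100−78.2600) = 0.4147. V = [p*·47.1698 + (1−p*)·37.7358]/1.06 = 42.7198. B = V − Δ·S = 4.9840.
Self-financing check: at every node Δ·S+B equals the discounted successor values.

(0,0): Delta=0.4147 Bond=4.9840
(1,0): Delta=2.5556 Bond=-162.2642
(1,1): Delta=0.0000 Bond=47.1698
V0=42.7198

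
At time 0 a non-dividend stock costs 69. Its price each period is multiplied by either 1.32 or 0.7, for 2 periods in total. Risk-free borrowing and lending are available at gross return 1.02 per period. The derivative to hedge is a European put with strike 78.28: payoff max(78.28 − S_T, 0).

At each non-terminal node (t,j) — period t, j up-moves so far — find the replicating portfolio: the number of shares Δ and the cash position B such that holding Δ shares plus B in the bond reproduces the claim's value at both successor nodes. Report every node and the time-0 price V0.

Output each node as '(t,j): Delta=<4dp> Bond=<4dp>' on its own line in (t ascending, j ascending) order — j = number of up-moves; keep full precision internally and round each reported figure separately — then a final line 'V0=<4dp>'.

(0,0): Delta=-0.5039 Bond=51.7466
(1,0): Delta=-1.0000 Bond=76.7451
(1,1): Delta=-0.2572 Bond=30.3157
V0=16.9803

Under the risk-neutral measure, an up-move has probability p* = (R−d)/(u−d) = 0.5161 and values discount at R = 1.02.
At expiry t=2: V(2,0)=44.4700, V(2,1)=14.5240, V(2,2)=0.0000
Node (1,0) S=48.3000: V=(p*·14.5240+(1−p*)·44.4700)/1.02=28.4451; Δ=(14.5240−44.4700)/(63.7560−33.8100)=-1.0000; B=V−Δ·S=76.7451
Node (1,1) S=91.0800: V=(p*·0.0000+(1−p*)·14.5240)/1.02=6.8899; Δ=(0.0000−14.5240)/(120.2256−63.7560)=-0.2572; B=V−Δ·S=30.3157
Node (0,0) S=69.0000: V=(p*·6.8899+(1−p*)·28.4451)/1.02=16.9803; Δ=(6.8899−28.4451)/(91.0800−48.3000)=-0.5039; B=V−Δ·S=51.7466
The time-0 hedge costs 16.9803, which is the no-arbitrage price.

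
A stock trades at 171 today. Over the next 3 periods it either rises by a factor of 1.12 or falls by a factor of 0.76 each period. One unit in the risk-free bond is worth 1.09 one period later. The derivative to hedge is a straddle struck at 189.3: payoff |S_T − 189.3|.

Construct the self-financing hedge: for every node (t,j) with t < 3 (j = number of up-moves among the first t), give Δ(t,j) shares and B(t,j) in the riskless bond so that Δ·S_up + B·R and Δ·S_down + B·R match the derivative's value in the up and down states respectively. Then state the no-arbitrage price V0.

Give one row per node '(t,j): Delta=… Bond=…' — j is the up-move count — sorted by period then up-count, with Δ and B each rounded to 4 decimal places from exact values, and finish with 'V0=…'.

No-arbitrage ⇒ martingale measure with p* = (R−d)/(u−d) = 0.9167.
Terminal payoffs: V(3,0)=114.2351, V(3,1)=78.6780, V(3,2)=26.2782, V(3,3)=50.9427
  t=2,j=0: stock 98.7696 → up 110.6220 (V=78.6780), down 75.0649 (V=114.2351). Price 74.9001; hedge Δ=-1.0000, bond B=173.6697.
  t=2,j=1: stock 145.5552 → up 163.0218 (V=26.2782), down 110.6220 (V=78.6780). Price 28.1145; hedge Δ=-1.0000, bond B=173.6697.
  t=2,j=2: stock 214.5024 → up 240.2427 (V=50.9427), down 163.0218 (V=26.2782). Price 44.8507; hedge Δ=0.3194, bond B=-23.6618.
  t=1,j=0: stock 129.9600 → up 145.5552 (V=28.1145), down 98.7696 (V=74.9001). Price 29.3700; hedge Δ=-1.0000, bond B=159.3300.
  t=1,j=1: stock 191.5200 → up 214.5024 (V=44.8507), down 145.5552 (V=28.1145). Price 39.8679; hedge Δ=0.2427, bond B=-6.6216.
  t=0,j=0: stock 171.0000 → up 191.5200 (V=39.8679), down 129.9600 (V=29.3700). Price 35.7735; hedge Δ=0.1705, bond B=6.6126.
The time-0 hedge costs 35.7735, which is the no-arbitrage price.

(0,0): Delta=0.1705 Bond=6.6126
(1,0): Delta=-1.0000 Bond=159.3300
(1,1): Delta=0.2427 Bond=-6.6216
(2,0): Delta=-1.0000 Bond=173.6697
(2,1): Delta=-1.0000 Bond=173.6697
(2,2): Delta=0.3194 Bond=-23.6618
V0=35.7735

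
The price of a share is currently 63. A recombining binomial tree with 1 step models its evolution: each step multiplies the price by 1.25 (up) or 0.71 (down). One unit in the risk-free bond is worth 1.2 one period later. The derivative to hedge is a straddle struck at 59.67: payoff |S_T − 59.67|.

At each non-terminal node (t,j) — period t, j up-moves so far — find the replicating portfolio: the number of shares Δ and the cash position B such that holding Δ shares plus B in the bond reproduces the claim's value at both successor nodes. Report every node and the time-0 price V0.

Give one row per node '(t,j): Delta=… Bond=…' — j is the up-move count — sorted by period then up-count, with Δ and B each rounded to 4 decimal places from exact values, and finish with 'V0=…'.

(0,0): Delta=0.1217 Bond=7.9139
V0=15.5806

The replicating-portfolio and risk-neutral prices coincide; use p* = (1.2−0.71)/(1.25−0.71) = 0.9074 for the latter.
Terminal values V(1,·): V(1,0)=14.9400, V(1,1)=19.0800
Node (0,0) S=63.0000: V=(p*·19.0800+(1−p*)·14.9400)/1.2=15.5806; Δ=(19.0800−14.9400)/(78.7500−44.7300)=0.1217; B=V−Δ·S=7.9139
Each (Δ,B) replicates both successor values, so the strategy is self-financing and V0 is arbitrage-free.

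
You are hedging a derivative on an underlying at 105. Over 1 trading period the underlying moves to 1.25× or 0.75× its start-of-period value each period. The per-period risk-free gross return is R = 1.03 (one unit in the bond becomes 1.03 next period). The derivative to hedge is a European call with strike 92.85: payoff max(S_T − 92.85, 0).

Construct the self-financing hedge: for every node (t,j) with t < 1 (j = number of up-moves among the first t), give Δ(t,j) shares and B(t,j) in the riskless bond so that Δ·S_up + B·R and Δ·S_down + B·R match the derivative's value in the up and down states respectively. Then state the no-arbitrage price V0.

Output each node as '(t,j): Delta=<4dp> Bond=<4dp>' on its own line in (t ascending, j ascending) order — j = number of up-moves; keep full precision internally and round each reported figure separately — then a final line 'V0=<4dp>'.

Since d<R<u, set p* = (R−d)/(u−d) = 0.5600; price each node as the discounted p*-expectation of its children.
Payoff layer (t=1): V(1,0)=0.0000, V(1,1)=38.4000
Node (0,0) S=105.0000: V=(p*·38.4000+(1−p*)·0.0000)/1.03=20.8777; Δ=(38.4000−0.0000)/(131.2500−78.7500)=0.7314; B=V−Δ·S=-55.9223
Each (Δ,B) replicates both successor values, so the strategy is self-financing and V0 is arbitrage-free.

(0,0): Delta=0.7314 Bond=-55.9223
V0=20.8777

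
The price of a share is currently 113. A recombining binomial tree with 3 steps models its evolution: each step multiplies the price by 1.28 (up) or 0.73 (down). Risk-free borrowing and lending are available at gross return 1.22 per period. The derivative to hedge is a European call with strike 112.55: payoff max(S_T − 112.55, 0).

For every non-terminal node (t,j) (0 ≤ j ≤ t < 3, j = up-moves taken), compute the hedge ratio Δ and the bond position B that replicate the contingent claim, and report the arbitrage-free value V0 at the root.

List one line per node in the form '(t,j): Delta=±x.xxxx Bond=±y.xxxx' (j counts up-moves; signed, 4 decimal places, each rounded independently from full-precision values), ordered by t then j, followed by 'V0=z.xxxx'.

The replicating-portfolio and risk-neutral prices coincide; use p* = (1.22−0.73)/(1.28−0.73) = 0.8909 for the latter.
At expiry t=3: V(3,0)=0.0000, V(3,1)=0.0000, V(3,2)=22.6016, V(3,3)=124.4282
(2,0): S=60.2177. Δ = (V_up−V_dn)/(S_up−S_dn) = (0.0000−0.0000)/(77.0787−43.9589) = 0.0000. V = [p*·0.0000 + (1−p*)·0.0000]/1.22 = 0.0000. B = V − Δ·S = 0.0000.
(2,1): S=105.5872. Δ = (V_up−V_dn)/(S_up−S_dn) = (22.6016−0.0000)/(135.1516−77.0787) = 0.3892. V = [p*·22.6016 + (1−p*)·0.0000]/1.22 = 16.5049. B = V − Δ·S = -24.5889.
(2,2): S=185.1392. Δ = (V_up−V_dn)/(S_up−S_dn) = (124.4282−22.6016)/(236.9782−135.1516) = 1.0000. V = [p*·124.4282 + (1−p*)·22.6016]/1.22 = 92.8851. B = V − Δ·S = -92.2541.
(1,0): S=82.4900. Δ = (V_up−V_dn)/(S_up−S_dn) = (16.5049−0.0000)/(105.5872−60.2177) = 0.3638. V = [p*·16.5049 + (1−p*)·0.0000]/1.22 = 12.0528. B = V − Δ·S = -17.9562.
(1,1): S=144.6400. Δ = (V_up−V_dn)/(S_up−S_dn) = (92.8851−16.5049)/(185.1392−105.5872) = 0.9601. V = [p*·92.8851 + (1−p*)·16.5049]/1.22 = 69.3055. B = V − Δ·S = -69.5676.
(0,0): S=113.0000. Δ = (V_up−V_dn)/(S_up−S_dn) = (69.3055−12.0528)/(144.6400−82.4900) = 0.9212. V = [p*·69.3055 + (1−p*)·12.0528]/1.22 = 51.6883. B = V − Δ·S = -52.4076.
Self-financing check: at every node Δ·S+B equals the discounted successor values.

(0,0): Delta=0.9212 Bond=-52.4076
(1,0): Delta=0.3638 Bond=-17.9562
(1,1): Delta=0.9601 Bond=-69.5676
(2,0): Delta=0.0000 Bond=0.0000
(2,1): Delta=0.3892 Bond=-24.5889
(2,2): Delta=1.0000 Bond=-92.2541
V0=51.6883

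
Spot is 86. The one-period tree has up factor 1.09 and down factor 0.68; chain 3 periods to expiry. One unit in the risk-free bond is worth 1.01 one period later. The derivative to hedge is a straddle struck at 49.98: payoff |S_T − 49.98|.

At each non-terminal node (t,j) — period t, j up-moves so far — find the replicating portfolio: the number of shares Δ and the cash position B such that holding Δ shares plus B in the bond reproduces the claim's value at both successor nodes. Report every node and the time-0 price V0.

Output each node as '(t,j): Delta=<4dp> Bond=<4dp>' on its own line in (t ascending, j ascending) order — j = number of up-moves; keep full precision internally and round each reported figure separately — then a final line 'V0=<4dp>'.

Since d<R<u, set p* = (R−d)/(u−d) = 0.8049; price each node as the discounted p*-expectation of its children.
Terminal payoffs: V(3,0)=22.9388, V(3,1)=6.6346, V(3,2)=19.5001, V(3,3)=61.3925
Node (2,0) S=39.7664: V=(p*·6.6346+(1−p*)·22.9388)/1.01=9.7187; Δ=(6.6346−22.9388)/(43.3454−27.0412)=-1.0000; B=V−Δ·S=49.4851
Node (2,1) S=63.7432: V=(p*·19.5001+(1−p*)·6.6346)/1.01=16.8215; Δ=(19.5001−6.6346)/(69.4801−43.3454)=0.4923; B=V−Δ·S=-14.5576
Node (2,2) S=102.1766: V=(p*·61.3925+(1−p*)·19.5001)/1.01=52.6915; Δ=(61.3925−19.5001)/(111.3725−69.4801)=1.0000; B=V−Δ·S=-49.4851
Node (1,0) S=58.4800: V=(p*·16.8215+(1−p*)·9.7187)/1.01=15.2828; Δ=(16.8215−9.7187)/(63.7432−39.7664)=0.2962; B=V−Δ·S=-2.0411
Node (1,1) S=93.7400: V=(p*·52.6915+(1−p*)·16.8215)/1.01=45.2400; Δ=(52.6915−16.8215)/(102.1766−63.7432)=0.9333; B=V−Δ·S=-42.2475
Node (0,0) S=86.0000: V=(p*·45.2400+(1−p*)·15.2828)/1.01=39.0047; Δ=(45.2400−15.2828)/(93.7400−58.4800)=0.8496; B=V−Δ·S=-34.0618
Each (Δ,B) replicates both successor values, so the strategy is self-financing and V0 is arbitrage-free.

(0,0): Delta=0.8496 Bond=-34.0618
(1,0): Delta=0.2962 Bond=-2.0411
(1,1): Delta=0.9333 Bond=-42.2475
(2,0): Delta=-1.0000 Bond=49.4851
(2,1): Delta=0.4923 Bond=-14.5576
(2,2): Delta=1.0000 Bond=-49.4851
V0=39.0047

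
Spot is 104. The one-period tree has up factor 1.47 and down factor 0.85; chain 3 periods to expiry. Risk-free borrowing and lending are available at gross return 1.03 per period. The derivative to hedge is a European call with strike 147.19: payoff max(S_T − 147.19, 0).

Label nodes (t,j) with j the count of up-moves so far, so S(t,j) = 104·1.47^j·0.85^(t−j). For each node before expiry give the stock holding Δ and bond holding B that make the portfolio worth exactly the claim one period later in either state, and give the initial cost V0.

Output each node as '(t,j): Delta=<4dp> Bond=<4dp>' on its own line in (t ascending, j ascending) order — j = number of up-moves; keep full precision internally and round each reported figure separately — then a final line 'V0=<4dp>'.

(0,0): Delta=0.4357 Bond=-34.0152
(1,0): Delta=0.2254 Bond=-16.4452
(1,1): Delta=0.7330 Bond=-80.4790
(2,0): Delta=0.0000 Bond=0.0000
(2,1): Delta=0.5441 Bond=-58.3441
(2,2): Delta=1.0000 Bond=-142.9029
V0=11.3003

Since d<R<u, set p* = (R−d)/(u−d) = 0.2903; price each node as the discounted p*-expectation of its children.
Terminal values V(3,·): V(3,0)=0.0000, V(3,1)=0.0000, V(3,2)=43.8336, V(3,3)=183.1684
(2,0): S=75.1400. Δ = (V_up−V_dn)/(S_up−S_dn) = (0.0000−0.0000)/(110.4558−63.8690) = 0.0000. V = [p*·0.0000 + (1−p*)·0.0000]/1.03 = 0.0000. B = V − Δ·S = 0.0000.
(2,1): S=129.9480. Δ = (V_up−V_dn)/(S_up−S_dn) = (43.8336−0.0000)/(191.0236−110.4558) = 0.5441. V = [p*·43.8336 + (1−p*)·0.0000]/1.03 = 12.3552. B = V − Δ·S = -58.3441.
(2,2): S=224.7336. Δ = (V_up−V_dn)/(S_up−S_dn) = (183.1684−43.8336)/(330.3584−191.0236) = 1.0000. V = [p*·183.1684 + (1−p*)·43.8336]/1.03 = 81.8307. B = V − Δ·S = -142.9029.
(1,0): S=88.4000. Δ = (V_up−V_dn)/(S_up−S_dn) = (12.3552−0.0000)/(129.9480−75.1400) = 0.2254. V = [p*·12.3552 + (1−p*)·0.0000]/1.03 = 3.4825. B = V − Δ·S = -16.4452.
(1,1): S=152.8800. Δ = (V_up−V_dn)/(S_up−S_dn) = (81.8307−12.3552)/(224.7336−129.9480) = 0.7330. V = [p*·81.8307 + (1−p*)·12.3552]/1.03 = 31.5782. B = V − Δ·S = -80.4790.
(0,0): S=104.0000. Δ = (V_up−V_dn)/(S_up−S_dn) = (31.5782−3.4825)/(152.8800−88.4000) = 0.4357. V = [p*·31.5782 + (1−p*)·3.4825]/1.03 = 11.3003. B = V − Δ·S = -34.0152.
Check: Δ(0,0)·S0 + B(0,0) = 11.3003 = V0.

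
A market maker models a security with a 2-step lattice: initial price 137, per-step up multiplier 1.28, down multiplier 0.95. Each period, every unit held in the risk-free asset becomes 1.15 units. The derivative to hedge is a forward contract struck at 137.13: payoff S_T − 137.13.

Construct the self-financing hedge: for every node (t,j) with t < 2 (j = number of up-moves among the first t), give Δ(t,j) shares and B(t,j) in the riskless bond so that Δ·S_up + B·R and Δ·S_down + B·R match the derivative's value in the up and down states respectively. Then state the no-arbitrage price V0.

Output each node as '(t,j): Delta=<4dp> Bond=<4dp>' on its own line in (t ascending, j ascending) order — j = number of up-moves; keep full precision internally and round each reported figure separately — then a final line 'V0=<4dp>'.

(0,0): Delta=1.0000 Bond=-103.6900
(1,0): Delta=1.0000 Bond=-119.2435
(1,1): Delta=1.0000 Bond=-119.2435
V0=33.3100

Under the risk-neutral measure, an up-move has probability p* = (R−d)/(u−d) = 0.6061 and values discount at R = 1.15.
Payoff layer (t=2): V(2,0)=-13.4875, V(2,1)=29.4620, V(2,2)=87.3308
  t=1,j=0: stock 130.1500 → up 166.5920 (V=29.4620), down 123.6425 (V=-13.4875). Price 10.9065; hedge Δ=1.0000, bond B=-119.2435.
  t=1,j=1: stock 175.3600 → up 224.4608 (V=87.3308), down 166.5920 (V=29.4620). Price 56.1165; hedge Δ=1.0000, bond B=-119.2435.
  t=0,j=0: stock 137.0000 → up 175.3600 (V=56.1165), down 130.1500 (V=10.9065). Price 33.3100; hedge Δ=1.0000, bond B=-103.6900.
Root portfolio cost Δ·137+B reproduces V0=33.3100.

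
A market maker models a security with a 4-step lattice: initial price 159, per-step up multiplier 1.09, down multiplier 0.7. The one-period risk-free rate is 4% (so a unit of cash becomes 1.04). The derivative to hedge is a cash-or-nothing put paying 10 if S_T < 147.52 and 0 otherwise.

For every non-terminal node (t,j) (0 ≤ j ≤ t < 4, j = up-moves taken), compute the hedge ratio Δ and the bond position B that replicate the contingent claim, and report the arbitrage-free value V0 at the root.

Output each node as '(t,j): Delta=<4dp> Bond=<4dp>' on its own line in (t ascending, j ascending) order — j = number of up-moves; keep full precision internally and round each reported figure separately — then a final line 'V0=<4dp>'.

No-arbitrage ⇒ martingale measure with p* = (R−d)/(u−d) = 0.8718.
Terminal payoffs: V(4,0)=10.0000, V(4,1)=10.0000, V(4,2)=10.0000, V(4,3)=10.0000, V(4,4)=0.0000
  t=3,j=0: stock 54.5370 → up 59.4453 (V=10.0000), down 38.1759 (V=10.0000). Price 9.6154; hedge Δ=0.0000, bond B=9.6154.
  t=3,j=1: stock 84.9219 → up 92.5649 (V=10.0000), down 59.4453 (V=10.0000). Price 9.6154; hedge Δ=0.0000, bond B=9.6154.
  t=3,j=2: stock 132.2355 → up 144.1367 (V=10.0000), down 92.5649 (V=10.0000). Price 9.6154; hedge Δ=0.0000, bond B=9.6154.
  t=3,j=3: stock 205.9096 → up 224.4415 (V=0.0000), down 144.1367 (V=10.0000). Price 1.2327; hedge Δ=-0.1245, bond B=26.8738.
  t=2,j=0: stock 77.9100 → up 84.9219 (V=9.6154), down 54.5370 (V=9.6154). Price 9.2456; hedge Δ=0.0000, bond B=9.2456.
  t=2,j=1: stock 121.3170 → up 132.2355 (V=9.6154), down 84.9219 (V=9.6154). Price 9.2456; hedge Δ=0.0000, bond B=9.2456.
  t=2,j=2: stock 188.9079 → up 205.9096 (V=1.2327), down 132.2355 (V=9.6154). Price 2.2187; hedge Δ=-0.1138, bond B=23.7126.
  t=1,j=0: stock 111.3000 → up 121.3170 (V=9.2456), down 77.9100 (V=9.2456). Price 8.8900; hedge Δ=0.0000, bond B=8.8900.
  t=1,j=1: stock 173.3100 → up 188.9079 (V=2.2187), down 121.3170 (V=9.2456). Price 2.9996; hedge Δ=-0.1040, bond B=21.0172.
  t=0,j=0: stock 159.0000 → up 173.3100 (V=2.9996), down 111.3000 (V=8.8900). Price 3.6104; hedge Δ=-0.0950, bond B=18.7139.
Check: Δ(0,0)·S0 + B(0,0) = 3.6104 = V0.

(0,0): Delta=-0.0950 Bond=18.7139
(1,0): Delta=0.0000 Bond=8.8900
(1,1): Delta=-0.1040 Bond=21.0172
(2,0): Delta=0.0000 Bond=9.2456
(2,1): Delta=0.0000 Bond=9.2456
(2,2): Delta=-0.1138 Bond=23.7126
(3,0): Delta=0.0000 Bond=9.6154
(3,1): Delta=0.0000 Bond=9.6154
(3,2): Delta=0.0000 Bond=9.6154
(3,3): Delta=-0.1245 Bond=26.8738
V0=3.6104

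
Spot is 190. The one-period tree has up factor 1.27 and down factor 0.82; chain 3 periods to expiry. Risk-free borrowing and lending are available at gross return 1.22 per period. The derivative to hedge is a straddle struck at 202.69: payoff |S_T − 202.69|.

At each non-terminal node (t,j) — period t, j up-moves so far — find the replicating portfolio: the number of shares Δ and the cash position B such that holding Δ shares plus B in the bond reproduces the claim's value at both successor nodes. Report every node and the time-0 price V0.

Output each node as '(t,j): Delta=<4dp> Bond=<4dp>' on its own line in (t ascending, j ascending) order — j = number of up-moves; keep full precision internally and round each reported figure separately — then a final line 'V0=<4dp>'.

(0,0): Delta=0.8633 Bond=-84.0361
(1,0): Delta=0.0101 Bond=30.4022
(1,1): Delta=0.9322 Bond=-119.1398
(2,0): Delta=-1.0000 Bond=166.1393
(2,1): Delta=0.0916 Bond=20.9596
(2,2): Delta=1.0000 Bond=-166.1393
V0=79.9916

No-arbitrage ⇒ martingale measure with p* = (R−d)/(u−d) = 0.8889.
Terminal values V(3,·): V(3,0)=97.9301, V(3,1)=40.4399, V(3,2)=48.5998, V(3,3)=186.5028
  t=2,j=0: stock 127.7560 → up 162.2501 (V=40.4399), down 104.7599 (V=97.9301). Price 38.3833; hedge Δ=-1.0000, bond B=166.1393.
  t=2,j=1: stock 197.8660 → up 251.2898 (V=48.5998), down 162.2501 (V=40.4399). Price 39.0928; hedge Δ=0.0916, bond B=20.9596.
  t=2,j=2: stock 306.4510 → up 389.1928 (V=186.5028), down 251.2898 (V=48.5998). Price 140.3117; hedge Δ=1.0000, bond B=-166.1393.
  t=1,j=0: stock 155.8000 → up 197.8660 (V=39.0928), down 127.7560 (V=38.3833). Price 31.9786; hedge Δ=0.0101, bond B=30.4022.
  t=1,j=1: stock 241.3000 → up 306.4510 (V=140.3117), down 197.8660 (V=39.0928). Price 105.7911; hedge Δ=0.9322, bond B=-119.1398.
  t=0,j=0: stock 190.0000 → up 241.3000 (V=105.7911), down 155.8000 (V=31.9786). Price 79.9916; hedge Δ=0.8633, bond B=-84.0361.
The time-0 hedge costs 79.9916, which is the no-arbitrage price.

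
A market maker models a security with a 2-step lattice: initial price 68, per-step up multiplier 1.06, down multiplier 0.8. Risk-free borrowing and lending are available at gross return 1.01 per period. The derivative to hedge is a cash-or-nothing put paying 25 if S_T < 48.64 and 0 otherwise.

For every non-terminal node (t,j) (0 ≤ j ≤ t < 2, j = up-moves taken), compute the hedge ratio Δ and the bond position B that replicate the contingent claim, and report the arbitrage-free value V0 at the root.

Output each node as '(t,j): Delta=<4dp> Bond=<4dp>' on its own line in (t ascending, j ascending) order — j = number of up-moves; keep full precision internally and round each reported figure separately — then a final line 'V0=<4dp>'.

(0,0): Delta=-0.2692 Bond=19.2144
(1,0): Delta=-1.7675 Bond=100.9139
(1,1): Delta=0.0000 Bond=0.0000
V0=0.9063

Risk-neutral probability p* = (R−d)/(u−d) = (1.01−0.8)/(1.06−0.8) = 0.8077.
Terminal payoffs: V(2,0)=25.0000, V(2,1)=0.0000, V(2,2)=0.0000
(1,0): S=54.4000. Δ = (V_up−V_dn)/(S_up−S_dn) = (0.0000−25.0000)/(57.6640−43.5200) = -1.7675. V = [p*·0.0000 + (1−p*)·25.0000]/1.01 = 4.7601. B = V − Δ·S = 100.9139.
(1,1): S=72.0800. Δ = (V_up−V_dn)/(S_up−S_dn) = (0.0000−0.0000)/(76.4048−57.6640) = 0.0000. V = [p*·0.0000 + (1−p*)·0.0000]/1.01 = 0.0000. B = V − Δ·S = 0.0000.
(0,0): S=68.0000. Δ = (V_up−V_dn)/(S_up−S_dn) = (0.0000−4.7601)/(72.0800−54.4000) = -0.2692. V = [p*·0.0000 + (1−p*)·4.7601]/1.01 = 0.9063. B = V − Δ·S = 19.2144.
Check: Δ(0,0)·S0 + B(0,0) = 0.9063 = V0.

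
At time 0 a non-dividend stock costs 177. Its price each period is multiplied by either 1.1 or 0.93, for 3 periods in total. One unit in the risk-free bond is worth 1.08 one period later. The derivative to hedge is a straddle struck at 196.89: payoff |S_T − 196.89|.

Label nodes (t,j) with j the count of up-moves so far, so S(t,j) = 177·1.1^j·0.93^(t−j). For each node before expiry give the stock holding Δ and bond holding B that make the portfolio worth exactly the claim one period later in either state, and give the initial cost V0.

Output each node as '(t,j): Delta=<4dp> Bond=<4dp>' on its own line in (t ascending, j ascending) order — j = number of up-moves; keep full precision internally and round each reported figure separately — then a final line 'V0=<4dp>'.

(0,0): Delta=0.6424 Bond=-91.1983
(1,0): Delta=-0.8664 Bond=149.8635
(1,1): Delta=0.8124 Bond=-131.6085
(2,0): Delta=-1.0000 Bond=182.3056
(2,1): Delta=-0.8513 Bond=159.1255
(2,2): Delta=1.0000 Bond=-182.3056
V0=22.5008

Since d<R<u, set p* = (R−d)/(u−d) = 0.8824; price each node as the discounted p*-expectation of its children.
Terminal payoffs: V(3,0)=54.5188, V(3,1)=28.4940, V(3,2)=2.2881, V(3,3)=38.6970
  t=2,j=0: stock 153.0873 → up 168.3960 (V=28.4940), down 142.3712 (V=54.5188). Price 29.2183; hedge Δ=-1.0000, bond B=182.3056.
  t=2,j=1: stock 181.0710 → up 199.1781 (V=2.2881), down 168.3960 (V=28.4940). Price 4.9733; hedge Δ=-0.8513, bond B=159.1255.
  t=2,j=2: stock 214.1700 → up 235.5870 (V=38.6970), down 199.1781 (V=2.2881). Price 31.8644; hedge Δ=1.0000, bond B=-182.3056.
  t=1,j=0: stock 164.6100 → up 181.0710 (V=4.9733), down 153.0873 (V=29.2183). Price 7.2460; hedge Δ=-0.8664, bond B=149.8635.
  t=1,j=1: stock 194.7000 → up 214.1700 (V=31.8644), down 181.0710 (V=4.9733). Price 26.5748; hedge Δ=0.8124, bond B=-131.6085.
  t=0,j=0: stock 177.0000 → up 194.7000 (V=26.5748), down 164.6100 (V=7.2460). Price 22.5008; hedge Δ=0.6424, bond B=-91.1983.
Check: Δ(0,0)·S0 + B(0,0) = 22.5008 = V0.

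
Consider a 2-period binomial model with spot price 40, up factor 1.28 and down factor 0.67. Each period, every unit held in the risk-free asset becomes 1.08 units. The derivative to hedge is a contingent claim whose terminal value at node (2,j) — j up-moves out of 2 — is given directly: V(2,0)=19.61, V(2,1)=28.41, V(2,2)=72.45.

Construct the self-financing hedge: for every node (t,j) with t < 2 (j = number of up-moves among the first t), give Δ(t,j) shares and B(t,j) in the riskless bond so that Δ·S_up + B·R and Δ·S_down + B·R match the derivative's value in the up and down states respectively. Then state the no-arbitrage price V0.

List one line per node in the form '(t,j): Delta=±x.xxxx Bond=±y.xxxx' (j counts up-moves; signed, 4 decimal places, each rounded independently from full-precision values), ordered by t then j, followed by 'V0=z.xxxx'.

Risk-neutral probability p* = (R−d)/(u−d) = (1.08−0.67)/(1.28−0.67) = 0.6721.
At expiry t=2: V(2,0)=19.6100, V(2,1)=28.4100, V(2,2)=72.4500
(1,0): S=26.8000. Δ = (V_up−V_dn)/(S_up−S_dn) = (28.4100−19.6100)/(34.3040−17.9560) = 0.5383. V = [p*·28.4100 + (1−p*)·19.6100]/1.08 = 23.6340. B = V − Δ·S = 9.2078.
(1,1): S=51.2000. Δ = (V_up−V_dn)/(S_up−S_dn) = (72.4500−28.4100)/(65.5360−34.3040) = 1.4101. V = [p*·72.4500 + (1−p*)·28.4100]/1.08 = 53.7136. B = V − Δ·S = -18.4832.
(0,0): S=40.0000. Δ = (V_up−V_dn)/(S_up−S_dn) = (53.7136−23.6340)/(51.2000−26.8000) = 1.2328. V = [p*·53.7136 + (1−p*)·23.6340]/1.08 = 40.6032. B = V − Δ·S = -8.7075.
Root portfolio cost Δ·40+B reproduces V0=40.6032.

(0,0): Delta=1.2328 Bond=-8.7075
(1,0): Delta=0.5383 Bond=9.2078
(1,1): Delta=1.4101 Bond=-18.4832
V0=40.6032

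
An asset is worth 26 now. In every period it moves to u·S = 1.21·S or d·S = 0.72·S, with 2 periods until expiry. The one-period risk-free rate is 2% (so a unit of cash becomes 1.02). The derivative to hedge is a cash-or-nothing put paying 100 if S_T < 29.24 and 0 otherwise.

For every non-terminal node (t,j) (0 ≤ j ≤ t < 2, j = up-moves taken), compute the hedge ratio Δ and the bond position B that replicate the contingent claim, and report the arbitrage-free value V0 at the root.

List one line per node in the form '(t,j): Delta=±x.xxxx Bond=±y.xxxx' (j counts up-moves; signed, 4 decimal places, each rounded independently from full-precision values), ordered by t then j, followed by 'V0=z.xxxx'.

(0,0): Delta=-4.7115 Bond=182.5860
(1,0): Delta=0.0000 Bond=98.0392
(1,1): Delta=-6.4870 Bond=242.0968
V0=60.0881

No-arbitrage ⇒ martingale measure with p* = (R−d)/(u−d) = 0.6122.
Terminal payoffs: V(2,0)=100.0000, V(2,1)=100.0000, V(2,2)=0.0000
(1,0): S=18.7200. Δ = (V_up−V_dn)/(S_up−S_dn) = (100.0000−100.0000)/(22.6512−13.4784) = 0.0000. V = [p*·100.0000 + (1−p*)·100.0000]/1.02 = 98.0392. B = V − Δ·S = 98.0392.
(1,1): S=31.4600. Δ = (V_up−V_dn)/(S_up−S_dn) = (0.0000−100.0000)/(38.0666−22.6512) = -6.4870. V = [p*·0.0000 + (1−p*)·100.0000]/1.02 = 38.0152. B = V − Δ·S = 242.0968.
(0,0): S=26.0000. Δ = (V_up−V_dn)/(S_up−S_dn) = (38.0152−98.0392)/(31.4600−18.7200) = -4.7115. V = [p*·38.0152 + (1−p*)·98.0392]/1.02 = 60.0881. B = V − Δ·S = 182.5860.
Root portfolio cost Δ·26+B reproduces V0=60.0881.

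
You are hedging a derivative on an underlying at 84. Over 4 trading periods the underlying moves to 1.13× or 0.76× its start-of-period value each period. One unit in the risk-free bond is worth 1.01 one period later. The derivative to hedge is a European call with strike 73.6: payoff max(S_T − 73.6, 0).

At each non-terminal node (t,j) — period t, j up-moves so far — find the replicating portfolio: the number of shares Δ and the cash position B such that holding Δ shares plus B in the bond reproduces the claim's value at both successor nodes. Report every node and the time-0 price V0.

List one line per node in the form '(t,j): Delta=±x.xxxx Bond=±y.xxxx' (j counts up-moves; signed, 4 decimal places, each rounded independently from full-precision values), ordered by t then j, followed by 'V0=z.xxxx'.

The replicating-portfolio and risk-neutral prices coincide; use p* = (1.01−0.76)/(1.13−0.76) = 0.6757 for the latter.
Payoff layer (t=4): V(4,0)=0.0000, V(4,1)=0.0000, V(4,2)=0.0000, V(4,3)=18.5145, V(4,4)=63.3598
Node (3,0) S=36.8740: V=(p*·0.0000+(1−p*)·0.0000)/1.01=0.0000; Δ=(0.0000−0.0000)/(41.6676−28.0242)=0.0000; B=V−Δ·S=0.0000
Node (3,1) S=54.8258: V=(p*·0.0000+(1−p*)·0.0000)/1.01=0.0000; Δ=(0.0000−0.0000)/(61.9531−41.6676)=0.0000; B=V−Δ·S=0.0000
Node (3,2) S=81.5173: V=(p*·18.5145+(1−p*)·0.0000)/1.01=12.3860; Δ=(18.5145−0.0000)/(92.1145−61.9531)=0.6138; B=V−Δ·S=-37.6533
Node (3,3) S=121.2033: V=(p*·63.3598+(1−p*)·18.5145)/1.01=48.3321; Δ=(63.3598−18.5145)/(136.9598−92.1145)=1.0000; B=V−Δ·S=-72.8713
Node (2,0) S=48.5184: V=(p*·0.0000+(1−p*)·0.0000)/1.01=0.0000; Δ=(0.0000−0.0000)/(54.8258−36.8740)=0.0000; B=V−Δ·S=0.0000
Node (2,1) S=72.1392: V=(p*·12.3860+(1−p*)·0.0000)/1.01=8.2860; Δ=(12.3860−0.0000)/(81.5173−54.8258)=0.4640; B=V−Δ·S=-25.1896
Node (2,2) S=107.2596: V=(p*·48.3321+(1−p*)·12.3860)/1.01=36.3108; Δ=(48.3321−12.3860)/(121.2033−81.5173)=0.9058; B=V−Δ·S=-60.8408
Node (1,0) S=63.8400: V=(p*·8.2860+(1−p*)·0.0000)/1.01=5.5432; Δ=(8.2860−0.0000)/(72.1392−48.5184)=0.3508; B=V−Δ·S=-16.8515
Node (1,1) S=94.9200: V=(p*·36.3108+(1−p*)·8.2860)/1.01=26.9521; Δ=(36.3108−8.2860)/(107.2596−72.1392)=0.7980; B=V−Δ·S=-48.7904
Node (0,0) S=84.0000: V=(p*·26.9521+(1−p*)·5.5432)/1.01=19.8106; Δ=(26.9521−5.5432)/(94.9200−63.8400)=0.6888; B=V−Δ·S=-38.0513
The time-0 hedge costs 19.8106, which is the no-arbitrage price.

(0,0): Delta=0.6888 Bond=-38.0513
(1,0): Delta=0.3508 Bond=-16.8515
(1,1): Delta=0.7980 Bond=-48.7904
(2,0): Delta=0.0000 Bond=0.0000
(2,1): Delta=0.4640 Bond=-25.1896
(2,2): Delta=0.9058 Bond=-60.8408
(3,0): Delta=0.0000 Bond=0.0000
(3,1): Delta=0.0000 Bond=0.0000
(3,2): Delta=0.6138 Bond=-37.6533
(3,3): Delta=1.0000 Bond=-72.8713
V0=19.8106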